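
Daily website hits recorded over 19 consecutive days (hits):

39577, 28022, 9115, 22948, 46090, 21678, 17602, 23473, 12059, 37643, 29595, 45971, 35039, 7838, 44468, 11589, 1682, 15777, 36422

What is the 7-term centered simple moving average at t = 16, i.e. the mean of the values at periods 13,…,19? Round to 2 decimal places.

21830.71

Sum of periods 13–19: 35039 + 7838 + 44468 + 11589 + 1682 + 15777 + 36422 = 152815
Divide by 7: 152815 / 7 = 21830.71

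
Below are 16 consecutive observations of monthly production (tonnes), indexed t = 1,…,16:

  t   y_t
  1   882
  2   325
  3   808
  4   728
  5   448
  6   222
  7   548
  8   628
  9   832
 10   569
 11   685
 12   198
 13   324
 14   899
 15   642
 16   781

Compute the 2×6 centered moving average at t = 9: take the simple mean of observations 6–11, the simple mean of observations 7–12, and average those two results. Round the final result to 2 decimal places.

Sum over 6–11: 222 + 548 + 628 + 832 + 569 + 685 = 3484
Sum over 7–12: 548 + 628 + 832 + 569 + 685 + 198 = 3460
CMA at t=9 = (3484 + 3460) / (2·6) = 6944 / 12 = 578.67

578.67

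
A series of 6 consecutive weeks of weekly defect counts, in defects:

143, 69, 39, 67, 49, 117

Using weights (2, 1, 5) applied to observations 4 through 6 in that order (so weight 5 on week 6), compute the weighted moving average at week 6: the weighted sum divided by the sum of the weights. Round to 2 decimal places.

Weighted sum: 2·67 + 1·49 + 5·117 = 134 + 49 + 585 = 768
Weight total: 2 + 1 + 5 = 8
WMA = 768 / 8 = 96.00

96.00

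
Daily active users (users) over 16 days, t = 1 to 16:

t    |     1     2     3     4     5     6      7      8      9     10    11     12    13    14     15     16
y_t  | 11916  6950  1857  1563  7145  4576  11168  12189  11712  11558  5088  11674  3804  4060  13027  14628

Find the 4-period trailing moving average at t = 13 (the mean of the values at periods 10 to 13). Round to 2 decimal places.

Sum of periods 10–13: 11558 + 5088 + 11674 + 3804 = 32124
Divide by 4: 32124 / 4 = 8031.00

8031.00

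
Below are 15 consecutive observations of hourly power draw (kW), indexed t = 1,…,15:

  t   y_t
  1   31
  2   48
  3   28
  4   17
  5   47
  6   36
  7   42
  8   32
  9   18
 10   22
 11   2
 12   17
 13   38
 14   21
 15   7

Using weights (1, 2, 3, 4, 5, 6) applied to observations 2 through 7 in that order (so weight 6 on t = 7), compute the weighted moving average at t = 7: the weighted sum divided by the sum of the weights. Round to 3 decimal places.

Weighted sum: 1·48 + 2·28 + 3·17 + 4·47 + 5·36 + 6·42 = 48 + 56 + 51 + 188 + 180 + 252 = 775
Weight total: 1 + 2 + 3 + 4 + 5 + 6 = 21
WMA = 775 / 21 = 36.905

36.905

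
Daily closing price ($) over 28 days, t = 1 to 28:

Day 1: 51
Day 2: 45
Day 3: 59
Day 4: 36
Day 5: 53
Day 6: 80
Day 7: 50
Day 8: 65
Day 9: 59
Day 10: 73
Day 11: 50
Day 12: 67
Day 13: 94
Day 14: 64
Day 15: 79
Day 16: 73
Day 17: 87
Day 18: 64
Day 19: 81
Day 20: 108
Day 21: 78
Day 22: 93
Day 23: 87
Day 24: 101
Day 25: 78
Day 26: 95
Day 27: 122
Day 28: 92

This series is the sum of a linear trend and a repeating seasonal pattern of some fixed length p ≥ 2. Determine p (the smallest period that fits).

First differences y_{t+1} − y_t: -6, 14, -23, 17, 27, -30, 15, -6, 14, -23, 17, 27, -30, 15, -6, 14, …
The difference pattern repeats every 7 terms and not for any smaller step, so p = 7.

7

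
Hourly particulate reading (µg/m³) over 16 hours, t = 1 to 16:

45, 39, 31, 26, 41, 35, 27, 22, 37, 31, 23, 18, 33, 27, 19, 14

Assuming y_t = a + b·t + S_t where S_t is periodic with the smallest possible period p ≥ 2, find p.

First differences y_{t+1} − y_t: -6, -8, -5, 15, -6, -8, -5, 15, -6, -8, …
The difference pattern repeats every 4 terms and not for any smaller step, so p = 4.

4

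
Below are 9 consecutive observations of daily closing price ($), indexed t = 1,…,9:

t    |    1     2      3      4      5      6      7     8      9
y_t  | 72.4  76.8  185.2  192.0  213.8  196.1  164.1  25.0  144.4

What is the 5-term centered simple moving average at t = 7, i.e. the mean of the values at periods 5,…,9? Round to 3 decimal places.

Sum of periods 5–9: 213.8 + 196.1 + 164.1 + 25.0 + 144.4 = 743.4
Divide by 5: 743.4 / 5 = 148.680

148.680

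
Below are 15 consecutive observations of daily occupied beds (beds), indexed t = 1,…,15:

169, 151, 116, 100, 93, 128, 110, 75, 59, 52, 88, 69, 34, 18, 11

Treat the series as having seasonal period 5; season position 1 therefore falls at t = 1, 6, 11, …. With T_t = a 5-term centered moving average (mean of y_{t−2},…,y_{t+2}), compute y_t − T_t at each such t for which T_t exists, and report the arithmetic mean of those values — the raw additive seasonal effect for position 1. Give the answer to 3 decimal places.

Season position 1 occurs at t = 6, 11 (where T_t is defined).
t=6: T_6 = 101.20000; y_6 − T_6 = 128 − 101.20000 = 26.80000
t=11: T_11 = 60.40000; y_11 − T_11 = 88 − 60.40000 = 27.60000
Mean deviation: (26.80000 + 27.60000) / 2 = 27.200

27.200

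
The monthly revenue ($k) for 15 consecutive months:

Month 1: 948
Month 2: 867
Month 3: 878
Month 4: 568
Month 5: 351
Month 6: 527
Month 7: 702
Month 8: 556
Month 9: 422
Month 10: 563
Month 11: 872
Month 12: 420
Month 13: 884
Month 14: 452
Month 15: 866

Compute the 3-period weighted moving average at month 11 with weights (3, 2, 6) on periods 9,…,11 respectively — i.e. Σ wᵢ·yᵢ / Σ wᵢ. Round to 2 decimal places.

693.09

Weighted sum: 3·422 + 2·563 + 6·872 = 1266 + 1126 + 5232 = 7624
Weight total: 3 + 2 + 6 = 11
WMA = 7624 / 11 = 693.09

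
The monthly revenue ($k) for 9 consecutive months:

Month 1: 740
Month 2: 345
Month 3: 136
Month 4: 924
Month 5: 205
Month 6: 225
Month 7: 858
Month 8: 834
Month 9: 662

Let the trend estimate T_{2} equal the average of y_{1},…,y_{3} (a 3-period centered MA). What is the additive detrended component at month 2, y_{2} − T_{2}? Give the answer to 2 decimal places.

-62.00

Trend T_2 = (740 + 345 + 136) / 3 = 1221/3 = 407.0000
Detrended value: 345 − 407.0000 = -62.00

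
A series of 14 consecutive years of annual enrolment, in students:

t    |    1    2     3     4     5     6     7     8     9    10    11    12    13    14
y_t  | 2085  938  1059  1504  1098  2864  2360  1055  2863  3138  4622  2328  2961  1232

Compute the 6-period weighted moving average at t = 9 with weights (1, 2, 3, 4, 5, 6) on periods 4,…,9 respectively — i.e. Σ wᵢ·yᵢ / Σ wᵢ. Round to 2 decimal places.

Weighted sum: 1·1504 + 2·1098 + 3·2864 + 4·2360 + 5·1055 + 6·2863 = 1504 + 2196 + 8592 + 9440 + 5275 + 17178 = 44185
Weight total: 1 + 2 + 3 + 4 + 5 + 6 = 21
WMA = 44185 / 21 = 2104.05

2104.05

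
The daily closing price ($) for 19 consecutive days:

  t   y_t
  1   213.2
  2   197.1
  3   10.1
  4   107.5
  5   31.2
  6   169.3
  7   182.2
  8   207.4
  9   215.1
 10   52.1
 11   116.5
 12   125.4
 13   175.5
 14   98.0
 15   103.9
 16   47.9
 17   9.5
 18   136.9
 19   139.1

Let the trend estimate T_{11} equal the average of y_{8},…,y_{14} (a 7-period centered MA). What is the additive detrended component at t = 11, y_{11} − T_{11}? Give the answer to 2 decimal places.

-24.93

Trend T_11 = (207.4 + 215.1 + 52.1 + 116.5 + 125.4 + 175.5 + 98.0) / 7 = 990.0/7 = 141.4286
Detrended value: 116.5 − 141.4286 = -24.93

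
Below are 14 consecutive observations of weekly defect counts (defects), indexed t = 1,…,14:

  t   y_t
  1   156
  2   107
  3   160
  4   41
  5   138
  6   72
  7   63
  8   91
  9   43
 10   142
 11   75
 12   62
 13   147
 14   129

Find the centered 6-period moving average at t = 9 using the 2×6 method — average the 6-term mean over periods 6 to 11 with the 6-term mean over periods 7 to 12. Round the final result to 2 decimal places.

Sum over 6–11: 72 + 63 + 91 + 43 + 142 + 75 = 486
Sum over 7–12: 63 + 91 + 43 + 142 + 75 + 62 = 476
CMA at t=9 = (486 + 476) / (2·6) = 962 / 12 = 80.17

80.17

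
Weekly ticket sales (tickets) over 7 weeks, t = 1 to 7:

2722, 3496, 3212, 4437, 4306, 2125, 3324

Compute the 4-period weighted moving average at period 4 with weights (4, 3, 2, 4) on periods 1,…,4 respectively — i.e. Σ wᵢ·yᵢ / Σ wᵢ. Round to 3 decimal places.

Weighted sum: 4·2722 + 3·3496 + 2·3212 + 4·4437 = 10888 + 10488 + 6424 + 17748 = 45548
Weight total: 4 + 3 + 2 + 4 = 13
WMA = 45548 / 13 = 3503.692

3503.692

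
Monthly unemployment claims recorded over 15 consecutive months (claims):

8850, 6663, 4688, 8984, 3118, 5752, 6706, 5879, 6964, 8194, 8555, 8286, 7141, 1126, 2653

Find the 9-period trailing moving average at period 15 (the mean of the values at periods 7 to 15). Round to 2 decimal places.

6167.11

Sum of periods 7–15: 6706 + 5879 + 6964 + 8194 + 8555 + 8286 + 7141 + 1126 + 2653 = 55504
Divide by 9: 55504 / 9 = 6167.11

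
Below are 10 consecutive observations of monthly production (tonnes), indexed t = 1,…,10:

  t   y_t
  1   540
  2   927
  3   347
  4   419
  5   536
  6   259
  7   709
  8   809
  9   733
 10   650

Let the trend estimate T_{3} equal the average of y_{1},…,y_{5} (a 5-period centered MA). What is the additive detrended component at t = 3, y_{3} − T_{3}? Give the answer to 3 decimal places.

-206.800

Trend T_3 = (540 + 927 + 347 + 419 + 536) / 5 = 2769/5 = 553.80000
Detrended value: 347 − 553.80000 = -206.800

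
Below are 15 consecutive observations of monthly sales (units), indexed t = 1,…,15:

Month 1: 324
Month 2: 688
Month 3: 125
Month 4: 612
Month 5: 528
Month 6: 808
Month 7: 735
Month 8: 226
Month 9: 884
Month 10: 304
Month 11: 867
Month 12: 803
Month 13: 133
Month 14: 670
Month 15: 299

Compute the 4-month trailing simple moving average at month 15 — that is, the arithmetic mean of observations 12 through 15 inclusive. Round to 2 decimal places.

Sum of periods 12–15: 803 + 133 + 670 + 299 = 1905
Divide by 4: 1905 / 4 = 476.25

476.25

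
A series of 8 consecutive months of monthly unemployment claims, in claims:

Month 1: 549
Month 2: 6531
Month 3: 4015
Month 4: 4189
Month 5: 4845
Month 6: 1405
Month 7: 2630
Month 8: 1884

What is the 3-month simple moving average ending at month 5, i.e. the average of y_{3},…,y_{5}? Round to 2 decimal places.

4349.67

Sum of periods 3–5: 4015 + 4189 + 4845 = 13049
Divide by 3: 13049 / 3 = 4349.67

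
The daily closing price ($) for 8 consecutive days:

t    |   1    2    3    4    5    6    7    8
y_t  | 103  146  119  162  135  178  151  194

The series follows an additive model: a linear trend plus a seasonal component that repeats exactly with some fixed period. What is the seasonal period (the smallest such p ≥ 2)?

First differences y_{t+1} − y_t: 43, -27, 43, -27, 43, -27, …
The difference pattern repeats every 2 terms and not for any smaller step, so p = 2.

2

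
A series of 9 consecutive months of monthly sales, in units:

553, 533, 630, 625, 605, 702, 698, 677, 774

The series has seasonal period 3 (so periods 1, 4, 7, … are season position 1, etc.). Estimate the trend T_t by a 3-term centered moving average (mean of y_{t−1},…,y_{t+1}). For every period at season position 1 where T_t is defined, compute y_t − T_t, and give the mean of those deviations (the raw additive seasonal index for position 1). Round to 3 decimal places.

5.333

Season position 1 occurs at t = 4, 7 (where T_t is defined).
t=4: T_4 = 620.00000; y_4 − T_4 = 625 − 620.00000 = 5.00000
t=7: T_7 = 692.33333; y_7 − T_7 = 698 − 692.33333 = 5.66667
Mean deviation: (5.00000 + 5.66667) / 2 = 5.333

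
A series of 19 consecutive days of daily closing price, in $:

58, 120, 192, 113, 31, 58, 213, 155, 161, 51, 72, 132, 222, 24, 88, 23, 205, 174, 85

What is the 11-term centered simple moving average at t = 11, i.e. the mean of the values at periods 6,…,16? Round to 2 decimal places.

Sum of periods 6–16: 58 + 213 + 155 + 161 + 51 + 72 + 132 + 222 + 24 + 88 + 23 = 1199
Divide by 11: 1199 / 11 = 109.00

109.00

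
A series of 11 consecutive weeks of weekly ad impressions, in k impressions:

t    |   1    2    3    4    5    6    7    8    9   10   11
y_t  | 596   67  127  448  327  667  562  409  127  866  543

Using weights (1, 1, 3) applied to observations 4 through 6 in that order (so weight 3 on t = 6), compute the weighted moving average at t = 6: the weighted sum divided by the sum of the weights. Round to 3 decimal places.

Weighted sum: 1·448 + 1·327 + 3·667 = 448 + 327 + 2001 = 2776
Weight total: 1 + 1 + 3 = 5
WMA = 2776 / 5 = 555.200

555.200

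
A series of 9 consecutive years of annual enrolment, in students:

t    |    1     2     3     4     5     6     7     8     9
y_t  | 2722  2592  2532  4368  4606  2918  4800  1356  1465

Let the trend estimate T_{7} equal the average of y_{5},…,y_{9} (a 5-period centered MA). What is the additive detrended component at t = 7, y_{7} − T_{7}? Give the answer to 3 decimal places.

Trend T_7 = (4606 + 2918 + 4800 + 1356 + 1465) / 5 = 15145/5 = 3029.00000
Detrended value: 4800 − 3029.00000 = 1771.000

1771.000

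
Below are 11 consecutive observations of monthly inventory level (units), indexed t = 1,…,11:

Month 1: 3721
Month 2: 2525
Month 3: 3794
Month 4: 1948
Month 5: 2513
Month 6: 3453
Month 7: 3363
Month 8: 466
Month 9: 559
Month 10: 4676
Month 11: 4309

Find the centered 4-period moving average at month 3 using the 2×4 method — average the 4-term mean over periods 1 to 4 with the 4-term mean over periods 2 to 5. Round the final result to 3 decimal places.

2846.000

Sum over 1–4: 3721 + 2525 + 3794 + 1948 = 11988
Sum over 2–5: 2525 + 3794 + 1948 + 2513 = 10780
CMA at t=3 = (11988 + 10780) / (2·4) = 22768 / 8 = 2846.000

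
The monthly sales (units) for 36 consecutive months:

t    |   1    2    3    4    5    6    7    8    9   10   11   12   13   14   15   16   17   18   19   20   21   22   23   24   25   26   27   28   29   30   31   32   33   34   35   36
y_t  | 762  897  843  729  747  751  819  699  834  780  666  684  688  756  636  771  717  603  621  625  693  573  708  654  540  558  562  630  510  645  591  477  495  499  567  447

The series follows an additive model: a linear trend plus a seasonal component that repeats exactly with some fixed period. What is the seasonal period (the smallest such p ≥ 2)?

First differences y_{t+1} − y_t: 135, -54, -114, 18, 4, 68, -120, 135, -54, -114, 18, 4, 68, -120, 135, -54, …
The difference pattern repeats every 7 terms and not for any smaller step, so p = 7.

7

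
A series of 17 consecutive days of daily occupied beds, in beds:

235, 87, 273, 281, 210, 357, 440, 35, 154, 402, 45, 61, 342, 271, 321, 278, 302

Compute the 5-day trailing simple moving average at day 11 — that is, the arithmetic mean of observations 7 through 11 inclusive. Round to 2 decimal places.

215.20

Sum of periods 7–11: 440 + 35 + 154 + 402 + 45 = 1076
Divide by 5: 1076 / 5 = 215.20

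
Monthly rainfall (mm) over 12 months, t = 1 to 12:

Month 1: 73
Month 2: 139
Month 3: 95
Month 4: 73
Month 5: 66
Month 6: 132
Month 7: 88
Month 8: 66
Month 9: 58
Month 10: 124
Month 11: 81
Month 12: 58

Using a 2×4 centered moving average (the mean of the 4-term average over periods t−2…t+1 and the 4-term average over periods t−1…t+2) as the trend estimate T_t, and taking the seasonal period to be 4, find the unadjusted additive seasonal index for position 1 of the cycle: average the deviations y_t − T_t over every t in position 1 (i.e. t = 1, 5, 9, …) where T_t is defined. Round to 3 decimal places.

-24.875

Season position 1 occurs at t = 5, 9 (where T_t is defined).
t=5: T_5 = 90.62500; y_5 − T_5 = 66 − 90.62500 = -24.62500
t=9: T_9 = 83.12500; y_9 − T_9 = 58 − 83.12500 = -25.12500
Mean deviation: (-24.62500 + -25.12500) / 2 = -24.875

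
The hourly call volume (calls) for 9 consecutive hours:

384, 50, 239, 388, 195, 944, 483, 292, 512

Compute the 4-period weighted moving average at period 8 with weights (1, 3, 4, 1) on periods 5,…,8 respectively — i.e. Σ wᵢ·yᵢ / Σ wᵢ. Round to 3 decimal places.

Weighted sum: 1·195 + 3·944 + 4·483 + 1·292 = 195 + 2832 + 1932 + 292 = 5251
Weight total: 1 + 3 + 4 + 1 = 9
WMA = 5251 / 9 = 583.444

583.444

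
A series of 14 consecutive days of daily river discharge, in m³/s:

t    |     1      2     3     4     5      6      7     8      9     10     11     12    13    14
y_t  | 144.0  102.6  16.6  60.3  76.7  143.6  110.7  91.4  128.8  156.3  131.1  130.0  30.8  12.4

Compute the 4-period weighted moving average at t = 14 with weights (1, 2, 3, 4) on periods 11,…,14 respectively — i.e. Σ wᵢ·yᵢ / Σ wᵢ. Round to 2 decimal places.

53.31

Weighted sum: 1·131.1 + 2·130.0 + 3·30.8 + 4·12.4 = 131.1 + 260.0 + 92.4 + 49.6 = 533.1
Weight total: 1 + 2 + 3 + 4 = 10
WMA = 533.1 / 10 = 53.31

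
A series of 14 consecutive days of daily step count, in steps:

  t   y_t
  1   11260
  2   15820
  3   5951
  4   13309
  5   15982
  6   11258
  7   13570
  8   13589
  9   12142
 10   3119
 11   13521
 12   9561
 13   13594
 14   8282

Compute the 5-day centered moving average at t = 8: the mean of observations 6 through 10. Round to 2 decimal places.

10735.60

Sum of periods 6–10: 11258 + 13570 + 13589 + 12142 + 3119 = 53678
Divide by 5: 53678 / 5 = 10735.60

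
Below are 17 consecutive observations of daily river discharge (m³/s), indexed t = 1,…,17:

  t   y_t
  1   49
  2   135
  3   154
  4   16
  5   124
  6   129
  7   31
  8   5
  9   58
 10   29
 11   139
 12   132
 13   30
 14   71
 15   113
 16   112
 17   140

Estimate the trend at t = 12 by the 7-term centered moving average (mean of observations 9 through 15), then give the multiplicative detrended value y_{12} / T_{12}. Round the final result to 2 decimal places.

1.62

Trend T_12 = (58 + 29 + 139 + 132 + 30 + 71 + 113) / 7 = 572/7 = 81.7143
Ratio to trend: 132 / 81.7143 = 1.62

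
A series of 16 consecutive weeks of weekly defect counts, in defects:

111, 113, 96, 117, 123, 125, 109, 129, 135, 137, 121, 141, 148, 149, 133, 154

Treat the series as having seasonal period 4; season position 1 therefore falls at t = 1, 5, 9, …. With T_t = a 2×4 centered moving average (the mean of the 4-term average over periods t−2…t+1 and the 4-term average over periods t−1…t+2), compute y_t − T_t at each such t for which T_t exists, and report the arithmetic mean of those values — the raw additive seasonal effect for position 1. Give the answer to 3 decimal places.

6.292

Season position 1 occurs at t = 5, 9, 13 (where T_t is defined).
t=5: T_5 = 116.87500; y_5 − T_5 = 123 − 116.87500 = 6.12500
t=9: T_9 = 129.00000; y_9 − T_9 = 135 − 129.00000 = 6.00000
t=13: T_13 = 141.25000; y_13 − T_13 = 148 − 141.25000 = 6.75000
Mean deviation: (6.12500 + 6.00000 + 6.75000) / 3 = 6.292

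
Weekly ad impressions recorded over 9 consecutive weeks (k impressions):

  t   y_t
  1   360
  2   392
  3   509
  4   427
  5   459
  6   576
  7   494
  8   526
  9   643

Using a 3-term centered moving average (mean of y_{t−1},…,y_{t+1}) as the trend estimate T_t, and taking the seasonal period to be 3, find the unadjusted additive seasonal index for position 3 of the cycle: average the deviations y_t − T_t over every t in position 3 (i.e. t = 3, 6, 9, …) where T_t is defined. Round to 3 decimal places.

66.333

Season position 3 occurs at t = 3, 6 (where T_t is defined).
t=3: T_3 = 442.66667; y_3 − T_3 = 509 − 442.66667 = 66.33333
t=6: T_6 = 509.66667; y_6 − T_6 = 576 − 509.66667 = 66.33333
Mean deviation: (66.33333 + 66.33333) / 2 = 66.333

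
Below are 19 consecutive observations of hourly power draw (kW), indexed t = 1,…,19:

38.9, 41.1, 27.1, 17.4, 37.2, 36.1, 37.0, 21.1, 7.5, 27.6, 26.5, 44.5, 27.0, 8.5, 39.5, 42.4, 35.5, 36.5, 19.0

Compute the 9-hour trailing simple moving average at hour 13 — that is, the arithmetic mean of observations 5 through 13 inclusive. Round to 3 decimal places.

29.389

Sum of periods 5–13: 37.2 + 36.1 + 37.0 + 21.1 + 7.5 + 27.6 + 26.5 + 44.5 + 27.0 = 264.5
Divide by 9: 264.5 / 9 = 29.389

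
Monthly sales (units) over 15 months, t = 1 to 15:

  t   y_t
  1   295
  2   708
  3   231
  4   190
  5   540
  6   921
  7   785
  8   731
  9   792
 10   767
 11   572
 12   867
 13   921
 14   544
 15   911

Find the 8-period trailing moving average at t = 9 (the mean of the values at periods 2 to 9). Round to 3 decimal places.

612.250

Sum of periods 2–9: 708 + 231 + 190 + 540 + 921 + 785 + 731 + 792 = 4898
Divide by 8: 4898 / 8 = 612.250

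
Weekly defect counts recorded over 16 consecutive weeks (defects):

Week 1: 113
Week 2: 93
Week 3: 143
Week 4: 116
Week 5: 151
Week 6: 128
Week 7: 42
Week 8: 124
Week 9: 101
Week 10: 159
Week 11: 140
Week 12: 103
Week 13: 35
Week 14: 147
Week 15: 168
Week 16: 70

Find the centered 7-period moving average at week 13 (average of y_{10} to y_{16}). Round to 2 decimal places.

Sum of periods 10–16: 159 + 140 + 103 + 35 + 147 + 168 + 70 = 822
Divide by 7: 822 / 7 = 117.43

117.43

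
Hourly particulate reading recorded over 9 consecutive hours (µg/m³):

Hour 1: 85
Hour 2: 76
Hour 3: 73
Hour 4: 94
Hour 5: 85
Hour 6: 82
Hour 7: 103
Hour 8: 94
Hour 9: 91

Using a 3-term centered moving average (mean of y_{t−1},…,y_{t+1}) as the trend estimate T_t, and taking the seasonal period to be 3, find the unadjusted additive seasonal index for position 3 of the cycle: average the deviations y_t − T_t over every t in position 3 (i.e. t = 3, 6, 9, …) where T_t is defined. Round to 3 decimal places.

Season position 3 occurs at t = 3, 6 (where T_t is defined).
t=3: T_3 = 81.00000; y_3 − T_3 = 73 − 81.00000 = -8.00000
t=6: T_6 = 90.00000; y_6 − T_6 = 82 − 90.00000 = -8.00000
Mean deviation: (-8.00000 + -8.00000) / 2 = -8.000

-8.000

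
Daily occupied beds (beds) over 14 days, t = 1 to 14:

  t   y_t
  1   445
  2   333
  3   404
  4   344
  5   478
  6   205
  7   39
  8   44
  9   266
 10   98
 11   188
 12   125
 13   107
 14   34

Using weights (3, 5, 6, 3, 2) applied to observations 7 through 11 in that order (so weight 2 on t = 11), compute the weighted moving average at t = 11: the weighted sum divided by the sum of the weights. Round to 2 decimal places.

Weighted sum: 3·39 + 5·44 + 6·266 + 3·98 + 2·188 = 117 + 220 + 1596 + 294 + 376 = 2603
Weight total: 3 + 5 + 6 + 3 + 2 = 19
WMA = 2603 / 19 = 137.00

137.00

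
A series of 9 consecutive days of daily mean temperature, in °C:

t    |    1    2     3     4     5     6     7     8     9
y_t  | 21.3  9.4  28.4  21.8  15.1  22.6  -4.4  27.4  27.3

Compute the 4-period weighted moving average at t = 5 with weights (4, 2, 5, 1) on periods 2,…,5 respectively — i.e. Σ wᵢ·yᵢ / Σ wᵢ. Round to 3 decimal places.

18.208

Weighted sum: 4·9.4 + 2·28.4 + 5·21.8 + 1·15.1 = 37.6 + 56.8 + 109.0 + 15.1 = 218.5
Weight total: 4 + 2 + 5 + 1 = 12
WMA = 218.5 / 12 = 18.208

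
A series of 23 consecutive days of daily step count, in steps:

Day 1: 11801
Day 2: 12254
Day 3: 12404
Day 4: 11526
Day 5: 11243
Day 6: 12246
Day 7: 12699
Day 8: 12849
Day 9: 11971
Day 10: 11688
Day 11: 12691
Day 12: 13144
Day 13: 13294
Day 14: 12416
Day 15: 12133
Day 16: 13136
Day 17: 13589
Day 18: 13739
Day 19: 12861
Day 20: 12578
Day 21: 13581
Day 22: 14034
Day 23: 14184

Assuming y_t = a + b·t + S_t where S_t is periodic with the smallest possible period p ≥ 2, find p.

First differences y_{t+1} − y_t: 453, 150, -878, -283, 1003, 453, 150, -878, -283, 1003, 453, 150, …
The difference pattern repeats every 5 terms and not for any smaller step, so p = 5.

5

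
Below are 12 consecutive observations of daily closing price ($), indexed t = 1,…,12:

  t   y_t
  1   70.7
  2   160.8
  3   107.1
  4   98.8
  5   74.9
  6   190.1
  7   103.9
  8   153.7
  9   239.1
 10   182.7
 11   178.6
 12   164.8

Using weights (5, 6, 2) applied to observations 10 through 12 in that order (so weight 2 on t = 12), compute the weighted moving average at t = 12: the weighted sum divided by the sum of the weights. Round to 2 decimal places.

178.05

Weighted sum: 5·182.7 + 6·178.6 + 2·164.8 = 913.5 + 1071.6 + 329.6 = 2314.7
Weight total: 5 + 6 + 2 = 13
WMA = 2314.7 / 13 = 178.05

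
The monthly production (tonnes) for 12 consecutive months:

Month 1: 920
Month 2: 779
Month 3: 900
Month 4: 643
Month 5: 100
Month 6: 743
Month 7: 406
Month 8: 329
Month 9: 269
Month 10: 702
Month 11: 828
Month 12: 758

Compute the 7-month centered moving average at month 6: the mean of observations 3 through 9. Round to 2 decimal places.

484.29

Sum of periods 3–9: 900 + 643 + 100 + 743 + 406 + 329 + 269 = 3390
Divide by 7: 3390 / 7 = 484.29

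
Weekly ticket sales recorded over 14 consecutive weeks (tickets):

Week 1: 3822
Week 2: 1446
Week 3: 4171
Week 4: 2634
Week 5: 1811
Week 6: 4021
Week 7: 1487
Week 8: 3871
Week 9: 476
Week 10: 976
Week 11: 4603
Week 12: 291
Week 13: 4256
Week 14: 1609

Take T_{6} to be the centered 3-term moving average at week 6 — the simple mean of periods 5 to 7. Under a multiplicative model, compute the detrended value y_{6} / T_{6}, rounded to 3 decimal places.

Trend T_6 = (1811 + 4021 + 1487) / 3 = 7319/3 = 2439.66667
Ratio to trend: 4021 / 2439.66667 = 1.648

1.648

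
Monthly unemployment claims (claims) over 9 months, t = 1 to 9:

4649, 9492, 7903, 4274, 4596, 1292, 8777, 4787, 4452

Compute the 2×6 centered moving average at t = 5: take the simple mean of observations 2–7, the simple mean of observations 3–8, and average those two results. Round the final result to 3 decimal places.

Sum over 2–7: 9492 + 7903 + 4274 + 4596 + 1292 + 8777 = 36334
Sum over 3–8: 7903 + 4274 + 4596 + 1292 + 8777 + 4787 = 31629
CMA at t=5 = (36334 + 31629) / (2·6) = 67963 / 12 = 5663.583

5663.583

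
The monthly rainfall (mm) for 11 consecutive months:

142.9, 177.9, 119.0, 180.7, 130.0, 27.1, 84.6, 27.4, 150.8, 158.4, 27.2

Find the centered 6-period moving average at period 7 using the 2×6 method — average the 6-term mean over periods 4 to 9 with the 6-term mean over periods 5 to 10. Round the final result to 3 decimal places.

Sum over 4–9: 180.7 + 130.0 + 27.1 + 84.6 + 27.4 + 150.8 = 600.6
Sum over 5–10: 130.0 + 27.1 + 84.6 + 27.4 + 150.8 + 158.4 = 578.3
CMA at t=7 = (600.6 + 578.3) / (2·6) = 1178.9 / 12 = 98.242

98.242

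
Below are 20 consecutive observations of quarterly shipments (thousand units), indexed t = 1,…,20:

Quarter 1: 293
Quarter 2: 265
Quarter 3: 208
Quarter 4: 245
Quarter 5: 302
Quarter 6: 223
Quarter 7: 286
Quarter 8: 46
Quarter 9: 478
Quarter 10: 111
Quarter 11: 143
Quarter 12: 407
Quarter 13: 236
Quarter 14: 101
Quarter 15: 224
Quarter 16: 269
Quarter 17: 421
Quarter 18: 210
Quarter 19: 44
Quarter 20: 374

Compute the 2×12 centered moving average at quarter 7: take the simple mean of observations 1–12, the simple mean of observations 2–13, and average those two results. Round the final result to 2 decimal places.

Sum over 1–12: 293 + 265 + 208 + 245 + 302 + 223 + 286 + 46 + 478 + 111 + 143 + 407 = 3007
Sum over 2–13: 265 + 208 + 245 + 302 + 223 + 286 + 46 + 478 + 111 + 143 + 407 + 236 = 2950
CMA at t=7 = (3007 + 2950) / (2·12) = 5957 / 24 = 248.21

248.21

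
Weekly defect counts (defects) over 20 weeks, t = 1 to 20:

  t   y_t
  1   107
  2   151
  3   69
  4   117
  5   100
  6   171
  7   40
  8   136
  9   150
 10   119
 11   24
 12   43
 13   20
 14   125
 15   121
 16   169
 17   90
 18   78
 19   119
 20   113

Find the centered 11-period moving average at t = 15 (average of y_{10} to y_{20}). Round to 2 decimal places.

92.82

Sum of periods 10–20: 119 + 24 + 43 + 20 + 125 + 121 + 169 + 90 + 78 + 119 + 113 = 1021
Divide by 11: 1021 / 11 = 92.82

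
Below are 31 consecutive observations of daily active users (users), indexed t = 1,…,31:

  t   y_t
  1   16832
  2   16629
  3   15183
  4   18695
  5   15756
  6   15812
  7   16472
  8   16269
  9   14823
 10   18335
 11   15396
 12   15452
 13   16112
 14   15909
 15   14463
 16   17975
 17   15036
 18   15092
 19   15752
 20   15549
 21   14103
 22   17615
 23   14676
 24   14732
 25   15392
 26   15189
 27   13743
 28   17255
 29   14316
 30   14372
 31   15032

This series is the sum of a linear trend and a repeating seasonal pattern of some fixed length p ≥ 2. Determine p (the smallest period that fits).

First differences y_{t+1} − y_t: -203, -1446, 3512, -2939, 56, 660, -203, -1446, 3512, -2939, 56, 660, -203, -1446, …
The difference pattern repeats every 6 terms and not for any smaller step, so p = 6.

6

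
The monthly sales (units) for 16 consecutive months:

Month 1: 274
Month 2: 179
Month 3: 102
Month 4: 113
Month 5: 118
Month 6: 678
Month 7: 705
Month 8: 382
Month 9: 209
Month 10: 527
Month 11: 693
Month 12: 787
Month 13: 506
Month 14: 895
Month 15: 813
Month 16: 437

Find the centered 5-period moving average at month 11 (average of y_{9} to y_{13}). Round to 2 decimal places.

Sum of periods 9–13: 209 + 527 + 693 + 787 + 506 = 2722
Divide by 5: 2722 / 5 = 544.40

544.40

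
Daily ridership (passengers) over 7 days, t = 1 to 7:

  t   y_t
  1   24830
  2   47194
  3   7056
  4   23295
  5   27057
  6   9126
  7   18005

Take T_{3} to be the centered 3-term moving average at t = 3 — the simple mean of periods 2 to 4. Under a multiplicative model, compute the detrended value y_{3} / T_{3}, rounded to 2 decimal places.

Trend T_3 = (47194 + 7056 + 23295) / 3 = 77545/3 = 25848.3333
Ratio to trend: 7056 / 25848.3333 = 0.27

0.27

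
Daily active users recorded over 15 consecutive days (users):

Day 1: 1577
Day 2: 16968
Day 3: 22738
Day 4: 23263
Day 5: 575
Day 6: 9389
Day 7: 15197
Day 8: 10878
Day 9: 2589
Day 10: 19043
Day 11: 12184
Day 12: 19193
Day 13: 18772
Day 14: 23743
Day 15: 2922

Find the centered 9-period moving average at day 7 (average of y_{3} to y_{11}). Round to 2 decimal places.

Sum of periods 3–11: 22738 + 23263 + 575 + 9389 + 15197 + 10878 + 2589 + 19043 + 12184 = 115856
Divide by 9: 115856 / 9 = 12872.89

12872.89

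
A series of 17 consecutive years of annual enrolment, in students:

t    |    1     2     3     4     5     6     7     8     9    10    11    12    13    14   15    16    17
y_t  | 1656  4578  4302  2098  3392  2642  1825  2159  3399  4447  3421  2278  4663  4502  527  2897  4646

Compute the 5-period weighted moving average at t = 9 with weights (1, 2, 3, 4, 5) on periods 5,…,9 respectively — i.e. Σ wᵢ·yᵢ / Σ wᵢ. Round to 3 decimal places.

Weighted sum: 1·3392 + 2·2642 + 3·1825 + 4·2159 + 5·3399 = 3392 + 5284 + 5475 + 8636 + 16995 = 39782
Weight total: 1 + 2 + 3 + 4 + 5 = 15
WMA = 39782 / 15 = 2652.133

2652.133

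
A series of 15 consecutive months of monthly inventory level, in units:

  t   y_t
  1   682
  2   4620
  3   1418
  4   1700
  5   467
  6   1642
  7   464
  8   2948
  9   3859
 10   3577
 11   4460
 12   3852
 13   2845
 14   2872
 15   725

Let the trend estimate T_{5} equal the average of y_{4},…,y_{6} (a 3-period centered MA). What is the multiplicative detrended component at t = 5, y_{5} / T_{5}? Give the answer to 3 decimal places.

0.368

Trend T_5 = (1700 + 467 + 1642) / 3 = 3809/3 = 1269.66667
Ratio to trend: 467 / 1269.66667 = 0.368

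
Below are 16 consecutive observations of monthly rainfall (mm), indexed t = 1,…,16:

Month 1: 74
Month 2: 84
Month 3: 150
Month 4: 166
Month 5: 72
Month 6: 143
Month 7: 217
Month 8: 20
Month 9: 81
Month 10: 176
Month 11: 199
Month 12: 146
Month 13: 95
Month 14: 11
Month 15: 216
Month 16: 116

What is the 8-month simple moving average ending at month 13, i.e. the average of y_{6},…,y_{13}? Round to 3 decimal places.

Sum of periods 6–13: 143 + 217 + 20 + 81 + 176 + 199 + 146 + 95 = 1077
Divide by 8: 1077 / 8 = 134.625

134.625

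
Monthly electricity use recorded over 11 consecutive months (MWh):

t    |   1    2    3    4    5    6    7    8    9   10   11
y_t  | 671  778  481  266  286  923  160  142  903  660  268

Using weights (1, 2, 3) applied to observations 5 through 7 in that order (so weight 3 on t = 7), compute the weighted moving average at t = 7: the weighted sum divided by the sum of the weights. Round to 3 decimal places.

435.333

Weighted sum: 1·286 + 2·923 + 3·160 = 286 + 1846 + 480 = 2612
Weight total: 1 + 2 + 3 = 6
WMA = 2612 / 6 = 435.333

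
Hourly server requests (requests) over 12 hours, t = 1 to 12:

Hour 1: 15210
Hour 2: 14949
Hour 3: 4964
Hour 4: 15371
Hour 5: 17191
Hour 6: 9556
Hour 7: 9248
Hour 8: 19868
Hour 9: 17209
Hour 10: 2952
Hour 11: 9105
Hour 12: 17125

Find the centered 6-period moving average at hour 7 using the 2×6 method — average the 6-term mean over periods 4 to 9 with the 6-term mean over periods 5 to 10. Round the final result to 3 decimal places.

Sum over 4–9: 15371 + 17191 + 9556 + 9248 + 19868 + 17209 = 88443
Sum over 5–10: 17191 + 9556 + 9248 + 19868 + 17209 + 2952 = 76024
CMA at t=7 = (88443 + 76024) / (2·6) = 164467 / 12 = 13705.583

13705.583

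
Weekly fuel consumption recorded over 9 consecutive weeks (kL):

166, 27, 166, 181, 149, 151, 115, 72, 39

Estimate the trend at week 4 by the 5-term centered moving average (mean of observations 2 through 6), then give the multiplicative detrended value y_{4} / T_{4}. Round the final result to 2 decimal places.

Trend T_4 = (27 + 166 + 181 + 149 + 151) / 5 = 674/5 = 134.8000
Ratio to trend: 181 / 134.8000 = 1.34

1.34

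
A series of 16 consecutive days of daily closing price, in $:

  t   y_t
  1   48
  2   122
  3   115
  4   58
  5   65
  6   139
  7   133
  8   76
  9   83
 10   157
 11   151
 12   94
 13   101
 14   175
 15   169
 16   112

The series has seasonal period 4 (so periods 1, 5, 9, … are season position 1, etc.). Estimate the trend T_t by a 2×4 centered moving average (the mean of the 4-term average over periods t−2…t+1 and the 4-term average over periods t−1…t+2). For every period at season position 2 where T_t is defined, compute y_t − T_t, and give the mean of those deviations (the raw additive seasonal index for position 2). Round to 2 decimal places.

38.00

Season position 2 occurs at t = 6, 10, 14 (where T_t is defined).
t=6: T_6 = 101.0000; y_6 − T_6 = 139 − 101.0000 = 38.0000
t=10: T_10 = 119.0000; y_10 − T_10 = 157 − 119.0000 = 38.0000
t=14: T_14 = 137.0000; y_14 − T_14 = 175 − 137.0000 = 38.0000
Mean deviation: (38.0000 + 38.0000 + 38.0000) / 3 = 38.00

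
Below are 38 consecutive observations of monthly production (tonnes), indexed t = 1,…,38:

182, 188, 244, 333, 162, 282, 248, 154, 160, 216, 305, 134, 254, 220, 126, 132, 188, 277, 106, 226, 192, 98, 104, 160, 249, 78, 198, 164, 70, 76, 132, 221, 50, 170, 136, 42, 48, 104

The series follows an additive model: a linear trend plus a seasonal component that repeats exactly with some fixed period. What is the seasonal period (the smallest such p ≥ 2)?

7

First differences y_{t+1} − y_t: 6, 56, 89, -171, 120, -34, -94, 6, 56, 89, -171, 120, -34, -94, 6, 56, …
The difference pattern repeats every 7 terms and not for any smaller step, so p = 7.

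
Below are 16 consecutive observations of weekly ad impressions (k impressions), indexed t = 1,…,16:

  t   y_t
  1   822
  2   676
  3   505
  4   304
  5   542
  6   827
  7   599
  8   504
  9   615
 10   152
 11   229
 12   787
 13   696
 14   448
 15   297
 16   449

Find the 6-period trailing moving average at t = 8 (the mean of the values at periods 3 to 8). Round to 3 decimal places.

Sum of periods 3–8: 505 + 304 + 542 + 827 + 599 + 504 = 3281
Divide by 6: 3281 / 6 = 546.833

546.833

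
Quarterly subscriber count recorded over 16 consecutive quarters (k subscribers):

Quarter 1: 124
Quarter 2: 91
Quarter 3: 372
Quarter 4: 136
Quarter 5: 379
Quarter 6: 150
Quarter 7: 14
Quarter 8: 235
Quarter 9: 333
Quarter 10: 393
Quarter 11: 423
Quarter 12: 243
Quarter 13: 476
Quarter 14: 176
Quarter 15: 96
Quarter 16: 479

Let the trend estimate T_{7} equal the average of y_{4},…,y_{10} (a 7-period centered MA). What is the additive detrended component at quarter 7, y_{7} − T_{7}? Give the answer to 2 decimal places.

-220.29

Trend T_7 = (136 + 379 + 150 + 14 + 235 + 333 + 393) / 7 = 1640/7 = 234.2857
Detrended value: 14 − 234.2857 = -220.29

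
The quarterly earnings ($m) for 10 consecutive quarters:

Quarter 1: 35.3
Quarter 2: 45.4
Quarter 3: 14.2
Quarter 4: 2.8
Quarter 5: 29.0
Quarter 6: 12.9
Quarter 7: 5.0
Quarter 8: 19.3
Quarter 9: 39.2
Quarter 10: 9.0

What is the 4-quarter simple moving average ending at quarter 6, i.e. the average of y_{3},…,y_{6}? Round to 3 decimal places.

14.725

Sum of periods 3–6: 14.2 + 2.8 + 29.0 + 12.9 = 58.9
Divide by 4: 58.9 / 4 = 14.725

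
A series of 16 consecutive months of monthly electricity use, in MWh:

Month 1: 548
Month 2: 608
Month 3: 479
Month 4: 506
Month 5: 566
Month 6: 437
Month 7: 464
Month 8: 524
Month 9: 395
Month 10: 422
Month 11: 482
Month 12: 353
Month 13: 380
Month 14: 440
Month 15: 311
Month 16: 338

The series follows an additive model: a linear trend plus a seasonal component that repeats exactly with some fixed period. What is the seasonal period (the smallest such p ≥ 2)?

First differences y_{t+1} − y_t: 60, -129, 27, 60, -129, 27, 60, -129, …
The difference pattern repeats every 3 terms and not for any smaller step, so p = 3.

3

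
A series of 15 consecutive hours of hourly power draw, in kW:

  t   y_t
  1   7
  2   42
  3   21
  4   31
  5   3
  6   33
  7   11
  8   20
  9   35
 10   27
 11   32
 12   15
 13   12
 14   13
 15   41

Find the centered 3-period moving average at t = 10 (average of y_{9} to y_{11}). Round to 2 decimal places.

Sum of periods 9–11: 35 + 27 + 32 = 94
Divide by 3: 94 / 3 = 31.33

31.33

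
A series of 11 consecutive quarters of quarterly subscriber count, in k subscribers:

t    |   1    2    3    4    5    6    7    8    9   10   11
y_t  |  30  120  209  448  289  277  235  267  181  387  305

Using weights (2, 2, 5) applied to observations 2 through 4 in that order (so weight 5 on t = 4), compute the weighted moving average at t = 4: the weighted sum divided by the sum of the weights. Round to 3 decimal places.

Weighted sum: 2·120 + 2·209 + 5·448 = 240 + 418 + 2240 = 2898
Weight total: 2 + 2 + 5 = 9
WMA = 2898 / 9 = 322.000

322.000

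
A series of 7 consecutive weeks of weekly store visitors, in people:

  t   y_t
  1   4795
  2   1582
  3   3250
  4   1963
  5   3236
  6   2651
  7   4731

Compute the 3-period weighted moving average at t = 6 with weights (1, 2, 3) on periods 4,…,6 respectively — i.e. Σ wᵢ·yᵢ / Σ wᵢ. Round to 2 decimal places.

2731.33

Weighted sum: 1·1963 + 2·3236 + 3·2651 = 1963 + 6472 + 7953 = 16388
Weight total: 1 + 2 + 3 = 6
WMA = 16388 / 6 = 2731.33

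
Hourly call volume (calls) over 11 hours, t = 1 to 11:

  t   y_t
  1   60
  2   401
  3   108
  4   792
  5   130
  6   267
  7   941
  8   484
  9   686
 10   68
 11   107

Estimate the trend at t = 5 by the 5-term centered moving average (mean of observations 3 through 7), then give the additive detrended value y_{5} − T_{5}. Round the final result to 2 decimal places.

-317.60

Trend T_5 = (108 + 792 + 130 + 267 + 941) / 5 = 2238/5 = 447.6000
Detrended value: 130 − 447.6000 = -317.60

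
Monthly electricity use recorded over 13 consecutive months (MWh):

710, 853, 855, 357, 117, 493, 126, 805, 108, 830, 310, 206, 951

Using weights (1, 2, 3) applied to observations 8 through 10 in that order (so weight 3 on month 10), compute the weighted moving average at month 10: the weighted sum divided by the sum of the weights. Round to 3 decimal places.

Weighted sum: 1·805 + 2·108 + 3·830 = 805 + 216 + 2490 = 3511
Weight total: 1 + 2 + 3 = 6
WMA = 3511 / 6 = 585.167

585.167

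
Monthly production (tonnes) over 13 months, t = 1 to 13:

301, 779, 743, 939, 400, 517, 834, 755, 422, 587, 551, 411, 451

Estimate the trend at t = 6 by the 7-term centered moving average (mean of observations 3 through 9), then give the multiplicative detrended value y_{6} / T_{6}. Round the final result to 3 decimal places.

0.785

Trend T_6 = (743 + 939 + 400 + 517 + 834 + 755 + 422) / 7 = 4610/7 = 658.57143
Ratio to trend: 517 / 658.57143 = 0.785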